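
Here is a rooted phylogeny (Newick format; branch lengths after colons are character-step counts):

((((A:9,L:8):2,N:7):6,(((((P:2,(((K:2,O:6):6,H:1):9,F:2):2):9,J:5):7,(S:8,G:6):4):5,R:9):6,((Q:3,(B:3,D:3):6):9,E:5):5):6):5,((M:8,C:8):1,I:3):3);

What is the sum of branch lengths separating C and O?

The path runs C → … → MRCA → … → O; the MRCA is the root of the tree.
Branch lengths along that path: 8 + 1 + 3 + 5 + 6 + 6 + 5 + 7 + 9 + 2 + 9 + 6 + 6 = 73.

73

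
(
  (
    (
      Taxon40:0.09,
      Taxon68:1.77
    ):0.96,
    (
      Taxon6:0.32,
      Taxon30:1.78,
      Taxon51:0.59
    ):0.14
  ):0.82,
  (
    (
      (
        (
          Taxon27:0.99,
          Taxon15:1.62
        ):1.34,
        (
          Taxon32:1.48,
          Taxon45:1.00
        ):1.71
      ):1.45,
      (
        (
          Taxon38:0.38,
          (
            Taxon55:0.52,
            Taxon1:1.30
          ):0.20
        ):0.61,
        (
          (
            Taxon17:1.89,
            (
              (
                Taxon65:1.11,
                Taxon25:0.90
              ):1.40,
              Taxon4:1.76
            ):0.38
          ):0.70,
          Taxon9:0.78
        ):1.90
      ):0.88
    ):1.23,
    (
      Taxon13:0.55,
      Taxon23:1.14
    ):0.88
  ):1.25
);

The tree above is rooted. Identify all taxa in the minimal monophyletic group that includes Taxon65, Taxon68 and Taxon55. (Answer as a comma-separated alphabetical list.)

Tracing Taxon65: it sits inside (Taxon65,Taxon25).
Tracing Taxon68: it sits inside (Taxon40,Taxon68).
Tracing Taxon55: it sits inside (Taxon55,Taxon1).
The smallest clade enclosing all 3 is the whole tree (their MRCA is the root), so the answer is all 19 tips in alphabetical order.

Taxon1, Taxon13, Taxon15, Taxon17, Taxon23, Taxon25, Taxon27, Taxon30, Taxon32, Taxon38, Taxon4, Taxon40, Taxon45, Taxon51, Taxon55, Taxon6, Taxon65, Taxon68, Taxon9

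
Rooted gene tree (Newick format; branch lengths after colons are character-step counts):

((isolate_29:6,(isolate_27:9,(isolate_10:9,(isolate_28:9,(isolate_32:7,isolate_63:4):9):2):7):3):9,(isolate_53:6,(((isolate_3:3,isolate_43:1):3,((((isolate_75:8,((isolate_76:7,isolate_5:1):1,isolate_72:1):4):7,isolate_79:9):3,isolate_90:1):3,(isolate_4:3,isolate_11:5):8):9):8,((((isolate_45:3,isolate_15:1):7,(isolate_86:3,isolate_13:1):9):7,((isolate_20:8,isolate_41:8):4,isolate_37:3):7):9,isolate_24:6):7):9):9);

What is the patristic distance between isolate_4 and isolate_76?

36

The path runs isolate_4 → … → MRCA → … → isolate_76; the MRCA is the node subtending ((((isolate_75,((isolate_76,isolate_5),isolate_72)),isolate_79),isolate_90),(isolate_4,isolate_11)).
Branch lengths along that path: 3 + 8 + 3 + 3 + 7 + 4 + 1 + 7 = 36.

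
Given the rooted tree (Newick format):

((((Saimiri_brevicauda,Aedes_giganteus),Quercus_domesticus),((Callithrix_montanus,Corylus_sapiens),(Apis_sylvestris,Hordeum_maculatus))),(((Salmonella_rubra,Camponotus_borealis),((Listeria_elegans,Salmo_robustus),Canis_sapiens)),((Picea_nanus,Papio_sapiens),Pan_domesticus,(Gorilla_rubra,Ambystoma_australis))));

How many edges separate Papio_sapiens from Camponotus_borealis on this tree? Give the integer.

6

The MRCA of Papio_sapiens and Camponotus_borealis is the node subtending (((Salmonella_rubra,Camponotus_borealis),((Listeria_elegans,Salmo_robustus),Canis_sapiens)),((Picea_nanus,Papio_sapiens),Pan_domesticus,(Gorilla_rubra,Ambystoma_australis))).
From Papio_sapiens up to that node: 3 branches. From Camponotus_borealis up to the same node: 3 branches. Total: 3 + 3 = 6.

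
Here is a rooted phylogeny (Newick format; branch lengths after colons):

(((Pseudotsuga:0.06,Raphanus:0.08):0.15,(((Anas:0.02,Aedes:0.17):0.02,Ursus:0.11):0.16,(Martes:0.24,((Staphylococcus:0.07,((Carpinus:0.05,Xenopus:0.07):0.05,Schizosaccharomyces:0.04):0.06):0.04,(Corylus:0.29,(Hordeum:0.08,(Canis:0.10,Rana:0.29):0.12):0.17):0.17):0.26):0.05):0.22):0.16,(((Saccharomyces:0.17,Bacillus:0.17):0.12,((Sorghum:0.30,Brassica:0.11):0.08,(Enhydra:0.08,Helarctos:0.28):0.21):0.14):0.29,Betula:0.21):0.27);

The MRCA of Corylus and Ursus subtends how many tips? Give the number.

The MRCA of Corylus and Ursus is the node subtending (((Anas,Aedes),Ursus),(Martes,((Staphylococcus,((Carpinus,Xenopus),Schizosaccharomyces)),(Corylus,(Hordeum,(Canis,Rana)))))).
That clade contains 12 terminal taxa: Aedes, Anas, Canis, Carpinus, Corylus, Hordeum, Martes, Rana, Schizosaccharomyces, Staphylococcus, Ursus, Xenopus.

12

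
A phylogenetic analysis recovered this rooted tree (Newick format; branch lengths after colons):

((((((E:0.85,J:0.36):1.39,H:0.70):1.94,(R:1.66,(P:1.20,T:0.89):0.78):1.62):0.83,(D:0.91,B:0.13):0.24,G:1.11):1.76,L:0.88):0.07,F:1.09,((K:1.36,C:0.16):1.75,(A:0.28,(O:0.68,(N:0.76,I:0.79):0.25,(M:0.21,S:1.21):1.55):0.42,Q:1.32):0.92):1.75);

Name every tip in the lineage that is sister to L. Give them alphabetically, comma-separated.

B, D, E, G, H, J, P, R, T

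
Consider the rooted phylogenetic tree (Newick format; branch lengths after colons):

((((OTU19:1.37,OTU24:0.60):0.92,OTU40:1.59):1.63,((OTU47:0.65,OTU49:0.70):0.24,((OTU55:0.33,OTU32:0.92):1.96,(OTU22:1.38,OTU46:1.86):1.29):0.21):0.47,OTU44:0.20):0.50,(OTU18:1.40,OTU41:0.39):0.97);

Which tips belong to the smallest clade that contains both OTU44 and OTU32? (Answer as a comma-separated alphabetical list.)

Tracing OTU44: it sits inside (((OTU19,OTU24),OTU40),((OTU47,OTU49),((OTU55,OTU32),(OTU22,OTU46))),OTU44).
Tracing OTU32: it sits inside (OTU55,OTU32).
The smallest clade enclosing both is (((OTU19,OTU24),OTU40),((OTU47,OTU49),((OTU55,OTU32),(OTU22,OTU46))),OTU44); the answer is its 10 terminal taxa in alphabetical order.

OTU19, OTU22, OTU24, OTU32, OTU40, OTU44, OTU46, OTU47, OTU49, OTU55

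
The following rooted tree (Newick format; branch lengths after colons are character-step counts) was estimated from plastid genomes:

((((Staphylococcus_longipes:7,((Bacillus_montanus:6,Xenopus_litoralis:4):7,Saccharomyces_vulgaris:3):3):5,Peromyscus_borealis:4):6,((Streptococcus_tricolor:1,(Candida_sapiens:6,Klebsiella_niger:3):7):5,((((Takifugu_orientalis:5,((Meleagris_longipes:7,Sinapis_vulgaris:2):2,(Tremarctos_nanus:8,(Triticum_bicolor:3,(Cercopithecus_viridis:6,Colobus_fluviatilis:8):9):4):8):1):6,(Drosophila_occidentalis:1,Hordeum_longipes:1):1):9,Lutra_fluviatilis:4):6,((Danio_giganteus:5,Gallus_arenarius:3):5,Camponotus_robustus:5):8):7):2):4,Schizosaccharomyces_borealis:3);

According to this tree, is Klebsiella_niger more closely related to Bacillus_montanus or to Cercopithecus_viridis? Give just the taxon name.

Cercopithecus_viridis

The MRCA of Klebsiella_niger and Cercopithecus_viridis subtends ((Streptococcus_tricolor,(Candida_sapiens,Klebsiella_niger)),((((Takifugu_orientalis,((Meleagris_longipes,Sinapis_vulgaris),(Tremarctos_nanus,(Triticum_bicolor,(Cercopithecus_viridis,Colobus_fluviatilis))))),(Drosophila_occidentalis,Hordeum_longipes)),Lutra_fluviatilis),((Danio_giganteus,Gallus_arenarius),Camponotus_robustus))) (16 taxa).
The MRCA of Klebsiella_niger and Bacillus_montanus subtends (((Staphylococcus_longipes,((Bacillus_montanus,Xenopus_litoralis),Saccharomyces_vulgaris)),Peromyscus_borealis),((Streptococcus_tricolor,(Candida_sapiens,Klebsiella_niger)),((((Takifugu_orientalis,((Meleagris_longipes,Sinapis_vulgaris),(Tremarctos_nanus,(Triticum_bicolor,(Cercopithecus_viridis,Colobus_fluviatilis))))),(Drosophila_occidentalis,Hordeum_longipes)),Lutra_fluviatilis),((Danio_giganteus,Gallus_arenarius),Camponotus_robustus)))) (21 taxa).
The first is nested inside the second, so Klebsiella_niger shares a more recent common ancestor with Cercopithecus_viridis.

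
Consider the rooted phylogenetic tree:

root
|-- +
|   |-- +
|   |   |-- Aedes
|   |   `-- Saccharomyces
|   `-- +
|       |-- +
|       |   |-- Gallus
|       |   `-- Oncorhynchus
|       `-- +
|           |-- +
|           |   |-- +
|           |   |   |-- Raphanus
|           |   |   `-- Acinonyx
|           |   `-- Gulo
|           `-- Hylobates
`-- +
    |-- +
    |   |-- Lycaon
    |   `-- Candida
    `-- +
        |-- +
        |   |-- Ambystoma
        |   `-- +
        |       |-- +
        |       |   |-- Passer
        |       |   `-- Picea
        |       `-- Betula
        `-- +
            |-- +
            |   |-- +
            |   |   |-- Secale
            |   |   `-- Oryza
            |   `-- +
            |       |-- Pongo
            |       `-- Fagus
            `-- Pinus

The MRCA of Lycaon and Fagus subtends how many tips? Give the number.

11

The MRCA of Lycaon and Fagus is the node subtending ((Lycaon,Candida),((Ambystoma,((Passer,Picea),Betula)),(((Secale,Oryza),(Pongo,Fagus)),Pinus))).
That clade contains 11 terminal taxa: Ambystoma, Betula, Candida, Fagus, Lycaon, Oryza, Passer, Picea, Pinus, Pongo, Secale.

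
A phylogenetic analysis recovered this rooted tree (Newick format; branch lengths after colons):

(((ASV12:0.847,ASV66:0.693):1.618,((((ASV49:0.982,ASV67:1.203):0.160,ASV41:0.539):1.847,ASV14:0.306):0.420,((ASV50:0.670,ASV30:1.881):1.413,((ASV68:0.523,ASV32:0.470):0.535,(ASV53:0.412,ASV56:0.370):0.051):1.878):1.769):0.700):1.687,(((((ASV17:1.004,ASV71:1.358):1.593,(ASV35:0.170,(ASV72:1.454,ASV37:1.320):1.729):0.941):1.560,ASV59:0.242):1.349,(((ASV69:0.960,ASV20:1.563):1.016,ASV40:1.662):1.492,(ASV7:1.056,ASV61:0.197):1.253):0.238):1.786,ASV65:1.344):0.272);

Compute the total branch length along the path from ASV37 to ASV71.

6.941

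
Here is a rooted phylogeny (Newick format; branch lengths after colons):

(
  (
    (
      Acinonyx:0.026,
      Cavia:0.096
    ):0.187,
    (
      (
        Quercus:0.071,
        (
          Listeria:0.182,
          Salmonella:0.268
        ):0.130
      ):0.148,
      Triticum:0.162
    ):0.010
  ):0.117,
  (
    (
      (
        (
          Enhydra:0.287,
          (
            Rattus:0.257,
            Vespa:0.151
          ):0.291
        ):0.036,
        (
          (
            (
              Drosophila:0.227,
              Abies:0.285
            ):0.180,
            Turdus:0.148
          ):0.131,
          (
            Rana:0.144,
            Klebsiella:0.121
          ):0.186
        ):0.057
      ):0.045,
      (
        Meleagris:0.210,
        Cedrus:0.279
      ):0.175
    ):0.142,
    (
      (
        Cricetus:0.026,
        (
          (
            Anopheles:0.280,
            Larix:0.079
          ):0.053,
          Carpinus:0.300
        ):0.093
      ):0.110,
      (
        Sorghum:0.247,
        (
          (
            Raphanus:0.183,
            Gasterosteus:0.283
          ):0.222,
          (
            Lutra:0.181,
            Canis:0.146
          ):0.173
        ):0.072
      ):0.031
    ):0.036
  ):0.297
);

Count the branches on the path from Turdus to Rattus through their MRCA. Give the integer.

6

The MRCA of Turdus and Rattus is the node subtending ((Enhydra,(Rattus,Vespa)),(((Drosophila,Abies),Turdus),(Rana,Klebsiella))).
From Turdus up to that node: 3 branches. From Rattus up to the same node: 3 branches. Total: 3 + 3 = 6.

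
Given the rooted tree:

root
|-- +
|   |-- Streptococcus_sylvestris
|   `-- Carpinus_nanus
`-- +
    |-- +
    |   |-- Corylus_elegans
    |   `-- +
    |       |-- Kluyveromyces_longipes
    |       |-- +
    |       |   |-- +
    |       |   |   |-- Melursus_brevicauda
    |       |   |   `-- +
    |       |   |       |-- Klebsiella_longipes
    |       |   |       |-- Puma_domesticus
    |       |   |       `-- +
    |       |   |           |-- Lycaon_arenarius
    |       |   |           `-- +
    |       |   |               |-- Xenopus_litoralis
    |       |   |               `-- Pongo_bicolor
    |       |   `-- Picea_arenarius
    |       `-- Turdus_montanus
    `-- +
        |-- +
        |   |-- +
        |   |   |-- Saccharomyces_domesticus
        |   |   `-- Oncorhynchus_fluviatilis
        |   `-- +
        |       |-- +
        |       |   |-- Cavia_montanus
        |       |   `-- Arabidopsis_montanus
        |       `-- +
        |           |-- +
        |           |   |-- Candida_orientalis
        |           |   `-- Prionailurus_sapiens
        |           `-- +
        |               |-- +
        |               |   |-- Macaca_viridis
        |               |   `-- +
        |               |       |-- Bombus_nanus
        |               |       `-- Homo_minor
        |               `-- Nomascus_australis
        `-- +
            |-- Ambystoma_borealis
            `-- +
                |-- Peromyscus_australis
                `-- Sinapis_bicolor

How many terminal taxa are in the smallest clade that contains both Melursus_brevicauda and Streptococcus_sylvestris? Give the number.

The MRCA of Melursus_brevicauda and Streptococcus_sylvestris is the root, so the clade is the entire tree.
That clade contains 25 terminal taxa: Ambystoma_borealis, Arabidopsis_montanus, Bombus_nanus, Candida_orientalis, Carpinus_nanus, Cavia_montanus, Corylus_elegans, Homo_minor, Klebsiella_longipes, Kluyveromyces_longipes, Lycaon_arenarius, Macaca_viridis, Melursus_brevicauda, Nomascus_australis, Oncorhynchus_fluviatilis, Peromyscus_australis, Picea_arenarius, Pongo_bicolor, Prionailurus_sapiens, Puma_domesticus, Saccharomyces_domesticus, Sinapis_bicolor, Streptococcus_sylvestris, Turdus_montanus, Xenopus_litoralis.

25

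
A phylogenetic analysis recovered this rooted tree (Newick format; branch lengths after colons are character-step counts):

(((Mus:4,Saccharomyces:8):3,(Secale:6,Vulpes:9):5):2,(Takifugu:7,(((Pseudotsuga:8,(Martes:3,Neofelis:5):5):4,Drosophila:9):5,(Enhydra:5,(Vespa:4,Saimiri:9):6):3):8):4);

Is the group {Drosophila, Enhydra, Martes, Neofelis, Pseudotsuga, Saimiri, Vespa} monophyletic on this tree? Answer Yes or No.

Yes

The most recent common ancestor of these taxa subtends (((Pseudotsuga,(Martes,Neofelis)),Drosophila),(Enhydra,(Vespa,Saimiri))).
That clade has exactly 7 tips — every listed taxon and nothing else — so the group is monophyletic.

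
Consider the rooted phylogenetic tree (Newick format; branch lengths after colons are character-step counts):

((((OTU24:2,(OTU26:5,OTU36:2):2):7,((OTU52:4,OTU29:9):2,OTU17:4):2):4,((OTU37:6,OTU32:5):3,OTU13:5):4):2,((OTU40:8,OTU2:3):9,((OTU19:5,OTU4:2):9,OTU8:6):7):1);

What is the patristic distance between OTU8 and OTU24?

29

The path runs OTU8 → … → MRCA → … → OTU24; the MRCA is the root of the tree.
Branch lengths along that path: 6 + 7 + 1 + 2 + 4 + 7 + 2 = 29.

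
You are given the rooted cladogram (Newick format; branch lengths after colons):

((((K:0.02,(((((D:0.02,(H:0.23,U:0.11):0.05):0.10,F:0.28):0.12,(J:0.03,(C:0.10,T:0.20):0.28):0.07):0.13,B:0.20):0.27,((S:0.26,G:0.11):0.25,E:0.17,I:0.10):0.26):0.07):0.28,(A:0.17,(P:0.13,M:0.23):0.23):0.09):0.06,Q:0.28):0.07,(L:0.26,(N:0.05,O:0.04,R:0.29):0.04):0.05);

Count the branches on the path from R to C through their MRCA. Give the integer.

12

The MRCA of R and C is the root of the tree.
From R up to that node: 3 branches. From C up to the same node: 9 branches. Total: 3 + 9 = 12.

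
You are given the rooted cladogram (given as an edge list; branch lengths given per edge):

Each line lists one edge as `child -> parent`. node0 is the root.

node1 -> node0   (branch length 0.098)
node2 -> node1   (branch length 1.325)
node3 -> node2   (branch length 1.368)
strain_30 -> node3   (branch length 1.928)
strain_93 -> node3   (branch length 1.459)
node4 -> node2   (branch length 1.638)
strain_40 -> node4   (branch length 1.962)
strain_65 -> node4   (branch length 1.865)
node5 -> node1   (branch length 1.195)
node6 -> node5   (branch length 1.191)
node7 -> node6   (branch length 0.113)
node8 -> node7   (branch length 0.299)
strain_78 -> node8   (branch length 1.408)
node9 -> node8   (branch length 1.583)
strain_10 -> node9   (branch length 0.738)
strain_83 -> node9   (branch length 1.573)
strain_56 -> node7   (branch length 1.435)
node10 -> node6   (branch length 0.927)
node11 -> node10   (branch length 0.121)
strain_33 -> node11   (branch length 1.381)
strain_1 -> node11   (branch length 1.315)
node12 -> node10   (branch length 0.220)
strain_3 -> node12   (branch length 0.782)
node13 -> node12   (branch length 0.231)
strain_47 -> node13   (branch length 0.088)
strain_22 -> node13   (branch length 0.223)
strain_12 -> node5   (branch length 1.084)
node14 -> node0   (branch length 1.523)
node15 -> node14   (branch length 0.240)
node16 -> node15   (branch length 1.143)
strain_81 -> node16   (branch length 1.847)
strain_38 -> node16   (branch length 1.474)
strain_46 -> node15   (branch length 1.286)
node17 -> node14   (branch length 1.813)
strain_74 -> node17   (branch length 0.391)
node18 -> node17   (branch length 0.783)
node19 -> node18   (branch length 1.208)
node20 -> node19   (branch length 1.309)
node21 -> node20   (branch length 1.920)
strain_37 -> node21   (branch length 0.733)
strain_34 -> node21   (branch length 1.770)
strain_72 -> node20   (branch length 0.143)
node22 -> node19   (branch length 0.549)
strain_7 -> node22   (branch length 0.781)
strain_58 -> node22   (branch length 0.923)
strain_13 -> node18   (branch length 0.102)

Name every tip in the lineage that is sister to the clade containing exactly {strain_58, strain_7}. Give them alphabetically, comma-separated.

strain_34, strain_37, strain_72

The clade containing exactly {strain_58, strain_7} attaches to the tree at the node subtending (((strain_37,strain_34),strain_72),(strain_7,strain_58)).
The other lineage descending from that same node — the sister group — is ((strain_37,strain_34),strain_72); its 3 tips in alphabetical order are the answer.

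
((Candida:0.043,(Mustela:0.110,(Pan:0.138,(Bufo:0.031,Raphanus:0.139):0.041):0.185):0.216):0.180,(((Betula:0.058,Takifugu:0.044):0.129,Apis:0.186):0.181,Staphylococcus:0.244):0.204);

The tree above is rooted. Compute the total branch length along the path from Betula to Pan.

1.291

The path runs Betula → … → MRCA → … → Pan; the MRCA is the root of the tree.
Branch lengths along that path: 0.058 + 0.129 + 0.181 + 0.204 + 0.180 + 0.216 + 0.185 + 0.138 = 1.291.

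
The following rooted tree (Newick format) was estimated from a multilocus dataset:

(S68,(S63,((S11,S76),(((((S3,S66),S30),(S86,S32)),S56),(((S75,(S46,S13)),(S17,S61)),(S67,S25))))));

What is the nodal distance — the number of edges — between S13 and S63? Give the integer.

The MRCA of S13 and S63 is the node subtending (S63,((S11,S76),(((((S3,S66),S30),(S86,S32)),S56),(((S75,(S46,S13)),(S17,S61)),(S67,S25))))).
From S13 up to that node: 7 branches. From S63 up to the same node: 1 branch. Total: 7 + 1 = 8.

8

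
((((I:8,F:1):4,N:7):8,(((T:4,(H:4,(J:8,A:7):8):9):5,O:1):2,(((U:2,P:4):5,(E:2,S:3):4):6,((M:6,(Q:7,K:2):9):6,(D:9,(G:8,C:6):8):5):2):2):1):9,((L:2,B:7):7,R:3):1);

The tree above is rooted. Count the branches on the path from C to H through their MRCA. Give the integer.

The MRCA of C and H is the node subtending (((T,(H,(J,A))),O),(((U,P),(E,S)),((M,(Q,K)),(D,(G,C))))).
From C up to that node: 5 branches. From H up to the same node: 4 branches. Total: 5 + 4 = 9.

9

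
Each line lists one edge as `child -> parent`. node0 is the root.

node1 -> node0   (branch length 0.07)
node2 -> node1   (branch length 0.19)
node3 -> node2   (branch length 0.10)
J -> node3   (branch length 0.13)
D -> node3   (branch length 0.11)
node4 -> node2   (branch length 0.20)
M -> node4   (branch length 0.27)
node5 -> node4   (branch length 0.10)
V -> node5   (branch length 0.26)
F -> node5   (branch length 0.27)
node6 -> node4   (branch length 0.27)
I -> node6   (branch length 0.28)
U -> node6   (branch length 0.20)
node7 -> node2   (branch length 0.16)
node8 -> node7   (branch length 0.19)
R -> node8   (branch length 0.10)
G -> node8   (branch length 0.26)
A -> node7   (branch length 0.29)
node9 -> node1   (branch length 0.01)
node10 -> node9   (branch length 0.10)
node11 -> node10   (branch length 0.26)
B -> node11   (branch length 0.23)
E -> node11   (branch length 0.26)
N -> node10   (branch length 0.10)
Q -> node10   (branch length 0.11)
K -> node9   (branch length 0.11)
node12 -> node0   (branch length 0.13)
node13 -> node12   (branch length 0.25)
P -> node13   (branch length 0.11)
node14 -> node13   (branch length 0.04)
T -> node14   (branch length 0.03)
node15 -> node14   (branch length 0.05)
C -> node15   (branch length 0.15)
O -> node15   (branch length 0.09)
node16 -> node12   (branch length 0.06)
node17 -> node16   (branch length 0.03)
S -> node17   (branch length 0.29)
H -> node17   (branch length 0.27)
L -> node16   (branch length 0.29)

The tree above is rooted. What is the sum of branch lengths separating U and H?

The path runs U → … → MRCA → … → H; the MRCA is the root of the tree.
Branch lengths along that path: 0.20 + 0.27 + 0.20 + 0.19 + 0.07 + 0.13 + 0.06 + 0.03 + 0.27 = 1.42.

1.42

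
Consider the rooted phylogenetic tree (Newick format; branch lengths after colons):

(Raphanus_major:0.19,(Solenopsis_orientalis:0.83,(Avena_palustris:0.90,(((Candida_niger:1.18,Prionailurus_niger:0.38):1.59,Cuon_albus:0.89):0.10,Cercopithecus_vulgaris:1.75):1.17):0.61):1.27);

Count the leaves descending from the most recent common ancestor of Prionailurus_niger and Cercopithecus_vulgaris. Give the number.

4

The MRCA of Prionailurus_niger and Cercopithecus_vulgaris is the node subtending (((Candida_niger,Prionailurus_niger),Cuon_albus),Cercopithecus_vulgaris).
That clade contains 4 terminal taxa: Candida_niger, Cercopithecus_vulgaris, Cuon_albus, Prionailurus_niger.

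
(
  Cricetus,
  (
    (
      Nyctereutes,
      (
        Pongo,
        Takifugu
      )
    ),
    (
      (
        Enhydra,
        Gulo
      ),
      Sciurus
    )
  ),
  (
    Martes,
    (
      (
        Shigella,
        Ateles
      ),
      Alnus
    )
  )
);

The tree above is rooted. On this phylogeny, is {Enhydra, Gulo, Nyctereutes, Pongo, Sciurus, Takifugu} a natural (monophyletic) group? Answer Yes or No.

The most recent common ancestor of these taxa subtends ((Nyctereutes,(Pongo,Takifugu)),((Enhydra,Gulo),Sciurus)).
That clade has exactly 6 tips — every listed taxon and nothing else — so the group is monophyletic.

Yes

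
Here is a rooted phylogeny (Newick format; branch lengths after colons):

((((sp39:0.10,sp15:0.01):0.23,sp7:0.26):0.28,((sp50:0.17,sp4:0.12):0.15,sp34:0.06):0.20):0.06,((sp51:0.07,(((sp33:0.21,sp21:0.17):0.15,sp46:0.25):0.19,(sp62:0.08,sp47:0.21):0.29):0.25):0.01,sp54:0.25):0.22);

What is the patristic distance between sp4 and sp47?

The path runs sp4 → … → MRCA → … → sp47; the MRCA is the root of the tree.
Branch lengths along that path: 0.12 + 0.15 + 0.20 + 0.06 + 0.22 + 0.01 + 0.25 + 0.29 + 0.21 = 1.51.

1.51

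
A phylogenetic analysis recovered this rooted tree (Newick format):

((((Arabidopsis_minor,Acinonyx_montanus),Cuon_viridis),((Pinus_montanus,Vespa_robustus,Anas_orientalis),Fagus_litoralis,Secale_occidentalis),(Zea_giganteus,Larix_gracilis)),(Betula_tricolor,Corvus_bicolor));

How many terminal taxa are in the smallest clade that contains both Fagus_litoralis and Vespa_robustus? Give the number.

5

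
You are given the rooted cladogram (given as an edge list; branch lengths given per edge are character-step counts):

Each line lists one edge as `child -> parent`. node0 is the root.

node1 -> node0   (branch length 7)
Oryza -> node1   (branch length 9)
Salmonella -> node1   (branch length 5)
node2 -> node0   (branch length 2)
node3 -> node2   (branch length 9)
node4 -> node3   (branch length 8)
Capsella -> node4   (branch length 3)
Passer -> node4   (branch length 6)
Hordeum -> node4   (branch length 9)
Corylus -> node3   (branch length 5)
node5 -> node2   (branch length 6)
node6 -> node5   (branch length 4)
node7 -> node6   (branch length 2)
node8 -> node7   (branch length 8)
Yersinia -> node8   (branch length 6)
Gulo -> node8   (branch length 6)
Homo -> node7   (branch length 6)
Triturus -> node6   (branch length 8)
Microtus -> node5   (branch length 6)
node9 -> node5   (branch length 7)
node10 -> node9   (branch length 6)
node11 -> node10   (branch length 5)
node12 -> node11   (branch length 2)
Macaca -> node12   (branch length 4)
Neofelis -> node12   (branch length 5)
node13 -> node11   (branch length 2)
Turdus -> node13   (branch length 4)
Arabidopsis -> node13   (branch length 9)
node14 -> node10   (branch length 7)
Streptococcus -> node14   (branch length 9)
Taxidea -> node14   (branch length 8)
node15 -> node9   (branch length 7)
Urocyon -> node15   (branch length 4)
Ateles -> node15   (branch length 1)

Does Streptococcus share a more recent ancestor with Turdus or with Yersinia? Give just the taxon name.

The MRCA of Streptococcus and Turdus subtends (((Macaca,Neofelis),(Turdus,Arabidopsis)),(Streptococcus,Taxidea)) (6 taxa).
The MRCA of Streptococcus and Yersinia subtends ((((Yersinia,Gulo),Homo),Triturus),Microtus,((((Macaca,Neofelis),(Turdus,Arabidopsis)),(Streptococcus,Taxidea)),(Urocyon,Ateles))) (13 taxa).
The first is nested inside the second, so Streptococcus shares a more recent common ancestor with Turdus.

Turdus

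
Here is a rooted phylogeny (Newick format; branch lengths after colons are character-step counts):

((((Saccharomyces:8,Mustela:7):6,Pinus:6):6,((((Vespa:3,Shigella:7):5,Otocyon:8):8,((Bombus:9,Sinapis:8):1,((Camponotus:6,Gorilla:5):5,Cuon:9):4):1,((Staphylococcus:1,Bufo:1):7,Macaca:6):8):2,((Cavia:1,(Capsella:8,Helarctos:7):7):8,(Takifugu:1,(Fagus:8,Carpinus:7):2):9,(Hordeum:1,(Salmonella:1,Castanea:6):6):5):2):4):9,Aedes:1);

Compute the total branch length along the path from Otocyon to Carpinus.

38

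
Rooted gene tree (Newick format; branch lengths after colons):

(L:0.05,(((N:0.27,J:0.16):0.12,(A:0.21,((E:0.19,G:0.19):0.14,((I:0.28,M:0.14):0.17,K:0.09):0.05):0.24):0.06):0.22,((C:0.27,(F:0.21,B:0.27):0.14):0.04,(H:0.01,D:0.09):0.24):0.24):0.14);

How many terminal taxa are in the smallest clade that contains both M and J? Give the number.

The MRCA of M and J is the node subtending ((N,J),(A,((E,G),((I,M),K)))).
That clade contains 8 terminal taxa: A, E, G, I, J, K, M, N.

8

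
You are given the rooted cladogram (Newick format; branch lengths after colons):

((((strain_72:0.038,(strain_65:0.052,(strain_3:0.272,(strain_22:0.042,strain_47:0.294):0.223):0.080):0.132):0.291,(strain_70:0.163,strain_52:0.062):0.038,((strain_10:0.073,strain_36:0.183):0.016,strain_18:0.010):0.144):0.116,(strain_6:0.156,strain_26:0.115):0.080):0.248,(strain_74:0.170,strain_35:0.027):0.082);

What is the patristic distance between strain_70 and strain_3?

0.976

The path runs strain_70 → … → MRCA → … → strain_3; the MRCA is the node subtending ((strain_72,(strain_65,(strain_3,(strain_22,strain_47)))),(strain_70,strain_52),((strain_10,strain_36),strain_18)).
Branch lengths along that path: 0.163 + 0.038 + 0.291 + 0.132 + 0.080 + 0.272 = 0.976.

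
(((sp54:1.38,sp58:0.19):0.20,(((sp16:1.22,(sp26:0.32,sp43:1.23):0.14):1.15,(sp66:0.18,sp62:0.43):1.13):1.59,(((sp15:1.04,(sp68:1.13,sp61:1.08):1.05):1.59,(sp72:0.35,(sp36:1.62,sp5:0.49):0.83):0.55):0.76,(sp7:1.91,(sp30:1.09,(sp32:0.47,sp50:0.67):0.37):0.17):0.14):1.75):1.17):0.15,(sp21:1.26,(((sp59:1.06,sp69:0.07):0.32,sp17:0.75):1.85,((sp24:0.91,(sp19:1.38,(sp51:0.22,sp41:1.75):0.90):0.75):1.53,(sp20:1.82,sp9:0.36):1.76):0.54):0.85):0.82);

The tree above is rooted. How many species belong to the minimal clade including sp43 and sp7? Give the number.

15

The MRCA of sp43 and sp7 is the node subtending (((sp16,(sp26,sp43)),(sp66,sp62)),(((sp15,(sp68,sp61)),(sp72,(sp36,sp5))),(sp7,(sp30,(sp32,sp50))))).
That clade contains 15 terminal taxa: sp15, sp16, sp26, sp30, sp32, sp36, sp43, sp5, sp50, sp61, sp62, sp66, sp68, sp7, sp72.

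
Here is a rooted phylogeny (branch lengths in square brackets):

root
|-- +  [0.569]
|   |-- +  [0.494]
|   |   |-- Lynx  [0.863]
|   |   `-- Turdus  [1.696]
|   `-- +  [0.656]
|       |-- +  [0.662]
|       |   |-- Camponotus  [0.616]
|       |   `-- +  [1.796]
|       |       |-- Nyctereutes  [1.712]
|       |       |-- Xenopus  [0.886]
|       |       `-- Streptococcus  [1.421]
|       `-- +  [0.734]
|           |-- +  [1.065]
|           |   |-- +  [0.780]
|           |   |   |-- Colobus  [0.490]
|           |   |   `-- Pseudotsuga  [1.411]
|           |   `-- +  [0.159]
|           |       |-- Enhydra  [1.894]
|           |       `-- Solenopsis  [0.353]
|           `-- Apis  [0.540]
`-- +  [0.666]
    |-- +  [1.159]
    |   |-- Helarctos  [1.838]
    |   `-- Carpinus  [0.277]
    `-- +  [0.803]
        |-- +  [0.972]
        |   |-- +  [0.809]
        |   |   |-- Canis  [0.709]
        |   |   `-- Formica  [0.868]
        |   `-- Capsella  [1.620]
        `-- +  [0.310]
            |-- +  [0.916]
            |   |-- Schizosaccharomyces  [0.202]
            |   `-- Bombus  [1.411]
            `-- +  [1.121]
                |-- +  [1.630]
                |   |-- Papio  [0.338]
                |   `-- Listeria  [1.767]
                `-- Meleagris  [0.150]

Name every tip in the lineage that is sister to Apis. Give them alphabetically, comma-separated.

Apis attaches to the tree at the node subtending (((Colobus,Pseudotsuga),(Enhydra,Solenopsis)),Apis).
The other lineage descending from that same node — the sister group — is ((Colobus,Pseudotsuga),(Enhydra,Solenopsis)); its 4 tips in alphabetical order are the answer.

Colobus, Enhydra, Pseudotsuga, Solenopsis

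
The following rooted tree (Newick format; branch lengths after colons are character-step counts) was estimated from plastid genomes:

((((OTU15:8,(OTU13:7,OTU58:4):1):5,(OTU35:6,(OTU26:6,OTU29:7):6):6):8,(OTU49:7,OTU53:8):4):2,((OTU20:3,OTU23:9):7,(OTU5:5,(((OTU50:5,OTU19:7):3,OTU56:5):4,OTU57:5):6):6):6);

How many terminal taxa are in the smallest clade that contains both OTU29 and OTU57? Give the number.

The MRCA of OTU29 and OTU57 is the root, so the clade is the entire tree.
That clade contains 15 terminal taxa: OTU13, OTU15, OTU19, OTU20, OTU23, OTU26, OTU29, OTU35, OTU49, OTU5, OTU50, OTU53, OTU56, OTU57, OTU58.

15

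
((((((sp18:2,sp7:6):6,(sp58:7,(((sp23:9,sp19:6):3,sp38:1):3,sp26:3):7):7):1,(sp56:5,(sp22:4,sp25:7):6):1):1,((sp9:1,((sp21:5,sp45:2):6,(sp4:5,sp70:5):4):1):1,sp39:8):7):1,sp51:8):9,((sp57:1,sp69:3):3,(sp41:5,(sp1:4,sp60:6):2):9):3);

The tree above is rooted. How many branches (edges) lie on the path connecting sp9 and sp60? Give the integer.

9

The MRCA of sp9 and sp60 is the root of the tree.
From sp9 up to that node: 5 branches. From sp60 up to the same node: 4 branches. Total: 5 + 4 = 9.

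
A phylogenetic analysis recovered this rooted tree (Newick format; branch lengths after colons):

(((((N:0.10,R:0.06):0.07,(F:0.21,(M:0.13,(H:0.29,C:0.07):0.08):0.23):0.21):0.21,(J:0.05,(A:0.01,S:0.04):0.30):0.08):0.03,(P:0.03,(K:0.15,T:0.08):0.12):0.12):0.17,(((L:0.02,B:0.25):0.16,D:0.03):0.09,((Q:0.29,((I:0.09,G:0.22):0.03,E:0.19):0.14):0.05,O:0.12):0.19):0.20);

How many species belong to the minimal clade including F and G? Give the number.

20

The MRCA of F and G is the root, so the clade is the entire tree.
That clade contains 20 terminal taxa: A, B, C, D, E, F, G, H, I, J, K, L, M, N, O, P, Q, R, S, T.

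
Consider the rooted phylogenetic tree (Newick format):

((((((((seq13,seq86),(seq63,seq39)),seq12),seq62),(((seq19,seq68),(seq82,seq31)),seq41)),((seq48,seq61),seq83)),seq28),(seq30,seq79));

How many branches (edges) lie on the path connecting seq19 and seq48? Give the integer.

The MRCA of seq19 and seq48 is the node subtending ((((((seq13,seq86),(seq63,seq39)),seq12),seq62),(((seq19,seq68),(seq82,seq31)),seq41)),((seq48,seq61),seq83)).
From seq19 up to that node: 5 branches. From seq48 up to the same node: 3 branches. Total: 5 + 3 = 8.

8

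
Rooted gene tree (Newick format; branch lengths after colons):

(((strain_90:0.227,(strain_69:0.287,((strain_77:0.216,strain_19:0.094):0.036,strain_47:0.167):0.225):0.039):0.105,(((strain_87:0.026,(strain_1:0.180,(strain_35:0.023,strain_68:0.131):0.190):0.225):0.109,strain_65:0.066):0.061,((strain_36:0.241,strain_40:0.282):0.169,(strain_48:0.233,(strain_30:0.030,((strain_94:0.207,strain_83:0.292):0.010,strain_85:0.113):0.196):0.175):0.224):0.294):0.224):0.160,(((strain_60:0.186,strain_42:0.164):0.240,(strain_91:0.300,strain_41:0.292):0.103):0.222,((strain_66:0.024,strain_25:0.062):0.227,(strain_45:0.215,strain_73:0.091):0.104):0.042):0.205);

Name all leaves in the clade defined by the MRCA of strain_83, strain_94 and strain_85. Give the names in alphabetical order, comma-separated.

Tracing strain_83: it sits inside (strain_94,strain_83).
Tracing strain_94: it sits inside (strain_94,strain_83).
Tracing strain_85: it sits inside ((strain_94,strain_83),strain_85).
The smallest clade enclosing all 3 is ((strain_94,strain_83),strain_85); the answer is its 3 terminal taxa in alphabetical order.

strain_83, strain_85, strain_94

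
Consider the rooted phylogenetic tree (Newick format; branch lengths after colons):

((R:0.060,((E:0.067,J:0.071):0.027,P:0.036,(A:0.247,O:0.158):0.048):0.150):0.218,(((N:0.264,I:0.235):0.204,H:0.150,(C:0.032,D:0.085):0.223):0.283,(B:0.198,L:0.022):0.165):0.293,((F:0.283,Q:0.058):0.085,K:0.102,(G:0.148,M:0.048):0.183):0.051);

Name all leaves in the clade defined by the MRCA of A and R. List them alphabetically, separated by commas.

Tracing A: it sits inside (A,O).
Tracing R: it sits inside (R,((E,J),P,(A,O))).
The smallest clade enclosing both is (R,((E,J),P,(A,O))); the answer is its 6 terminal taxa in alphabetical order.

A, E, J, O, P, R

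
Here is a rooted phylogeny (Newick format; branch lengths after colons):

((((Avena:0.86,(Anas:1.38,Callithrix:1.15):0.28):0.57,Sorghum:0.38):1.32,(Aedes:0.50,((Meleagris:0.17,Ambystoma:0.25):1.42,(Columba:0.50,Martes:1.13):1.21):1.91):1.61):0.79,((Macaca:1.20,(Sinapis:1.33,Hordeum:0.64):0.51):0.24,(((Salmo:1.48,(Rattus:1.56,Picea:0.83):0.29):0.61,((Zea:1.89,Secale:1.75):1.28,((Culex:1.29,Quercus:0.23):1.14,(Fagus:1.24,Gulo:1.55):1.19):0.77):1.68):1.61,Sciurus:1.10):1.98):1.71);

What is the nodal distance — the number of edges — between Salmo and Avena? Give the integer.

9

The MRCA of Salmo and Avena is the root of the tree.
From Salmo up to that node: 5 branches. From Avena up to the same node: 4 branches. Total: 5 + 4 = 9.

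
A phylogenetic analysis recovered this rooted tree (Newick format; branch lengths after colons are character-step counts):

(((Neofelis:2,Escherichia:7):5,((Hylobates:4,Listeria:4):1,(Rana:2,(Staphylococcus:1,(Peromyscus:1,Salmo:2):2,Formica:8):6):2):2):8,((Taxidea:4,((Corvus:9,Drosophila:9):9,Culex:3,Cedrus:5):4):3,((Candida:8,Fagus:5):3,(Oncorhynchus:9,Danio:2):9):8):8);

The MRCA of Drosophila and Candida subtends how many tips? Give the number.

The MRCA of Drosophila and Candida is the node subtending ((Taxidea,((Corvus,Drosophila),Culex,Cedrus)),((Candida,Fagus),(Oncorhynchus,Danio))).
That clade contains 9 terminal taxa: Candida, Cedrus, Corvus, Culex, Danio, Drosophila, Fagus, Oncorhynchus, Taxidea.

9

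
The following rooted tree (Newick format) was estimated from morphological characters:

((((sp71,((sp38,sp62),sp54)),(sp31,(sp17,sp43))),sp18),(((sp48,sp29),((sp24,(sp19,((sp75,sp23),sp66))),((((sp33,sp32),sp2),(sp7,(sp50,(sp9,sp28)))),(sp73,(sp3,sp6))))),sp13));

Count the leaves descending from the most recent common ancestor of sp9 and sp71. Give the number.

26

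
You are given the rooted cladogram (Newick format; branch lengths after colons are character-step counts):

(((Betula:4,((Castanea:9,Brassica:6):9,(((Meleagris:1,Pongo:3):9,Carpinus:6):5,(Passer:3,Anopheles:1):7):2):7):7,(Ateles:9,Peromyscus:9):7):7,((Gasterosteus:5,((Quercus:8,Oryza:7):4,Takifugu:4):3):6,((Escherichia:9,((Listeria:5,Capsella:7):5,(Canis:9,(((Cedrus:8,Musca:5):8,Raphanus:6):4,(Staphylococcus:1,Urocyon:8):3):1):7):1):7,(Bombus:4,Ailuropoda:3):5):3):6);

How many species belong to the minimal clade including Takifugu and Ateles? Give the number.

25

The MRCA of Takifugu and Ateles is the root, so the clade is the entire tree.
That clade contains 25 terminal taxa: Ailuropoda, Anopheles, Ateles, Betula, Bombus, Brassica, Canis, Capsella, Carpinus, Castanea, Cedrus, Escherichia, Gasterosteus, Listeria, Meleagris, Musca, Oryza, Passer, Peromyscus, Pongo, Quercus, Raphanus, Staphylococcus, Takifugu, Urocyon.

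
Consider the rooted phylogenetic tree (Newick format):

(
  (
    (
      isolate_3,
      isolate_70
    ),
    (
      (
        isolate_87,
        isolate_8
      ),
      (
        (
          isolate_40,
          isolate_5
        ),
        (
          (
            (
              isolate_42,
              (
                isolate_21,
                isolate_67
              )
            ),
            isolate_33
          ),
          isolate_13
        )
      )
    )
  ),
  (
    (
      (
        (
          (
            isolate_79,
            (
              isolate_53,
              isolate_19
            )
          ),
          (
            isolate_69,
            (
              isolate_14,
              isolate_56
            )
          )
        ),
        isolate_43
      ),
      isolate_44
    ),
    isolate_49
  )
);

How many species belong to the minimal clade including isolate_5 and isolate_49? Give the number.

The MRCA of isolate_5 and isolate_49 is the root, so the clade is the entire tree.
That clade contains 20 terminal taxa: isolate_13, isolate_14, isolate_19, isolate_21, isolate_3, isolate_33, isolate_40, isolate_42, isolate_43, isolate_44, isolate_49, isolate_5, isolate_53, isolate_56, isolate_67, isolate_69, isolate_70, isolate_79, isolate_8, isolate_87.

20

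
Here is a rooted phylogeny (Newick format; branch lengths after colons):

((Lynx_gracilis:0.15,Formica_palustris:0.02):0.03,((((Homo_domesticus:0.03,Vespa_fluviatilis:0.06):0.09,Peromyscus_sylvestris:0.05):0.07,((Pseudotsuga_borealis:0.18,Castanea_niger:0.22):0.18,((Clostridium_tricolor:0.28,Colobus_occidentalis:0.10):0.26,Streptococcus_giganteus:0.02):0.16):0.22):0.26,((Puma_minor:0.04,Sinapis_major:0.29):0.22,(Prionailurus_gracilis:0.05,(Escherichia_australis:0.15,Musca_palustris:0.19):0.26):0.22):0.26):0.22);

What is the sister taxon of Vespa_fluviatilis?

Homo_domesticus

Vespa_fluviatilis attaches to the tree at the node subtending (Homo_domesticus,Vespa_fluviatilis).
The other lineage descending from that same node — the sister group — is the single tip Homo_domesticus.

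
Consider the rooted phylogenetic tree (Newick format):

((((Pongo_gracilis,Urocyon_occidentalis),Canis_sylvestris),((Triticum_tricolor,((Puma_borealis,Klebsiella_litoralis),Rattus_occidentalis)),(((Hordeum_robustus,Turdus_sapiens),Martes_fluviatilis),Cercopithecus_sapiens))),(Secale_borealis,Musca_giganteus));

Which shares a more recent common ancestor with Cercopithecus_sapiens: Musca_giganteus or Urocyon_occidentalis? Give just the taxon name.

The MRCA of Cercopithecus_sapiens and Urocyon_occidentalis subtends (((Pongo_gracilis,Urocyon_occidentalis),Canis_sylvestris),((Triticum_tricolor,((Puma_borealis,Klebsiella_litoralis),Rattus_occidentalis)),(((Hordeum_robustus,Turdus_sapiens),Martes_fluviatilis),Cercopithecus_sapiens))) (11 taxa).
The MRCA of Cercopithecus_sapiens and Musca_giganteus is the root, subtending the entire tree (13 taxa).
The first is nested inside the second, so Cercopithecus_sapiens shares a more recent common ancestor with Urocyon_occidentalis.

Urocyon_occidentalis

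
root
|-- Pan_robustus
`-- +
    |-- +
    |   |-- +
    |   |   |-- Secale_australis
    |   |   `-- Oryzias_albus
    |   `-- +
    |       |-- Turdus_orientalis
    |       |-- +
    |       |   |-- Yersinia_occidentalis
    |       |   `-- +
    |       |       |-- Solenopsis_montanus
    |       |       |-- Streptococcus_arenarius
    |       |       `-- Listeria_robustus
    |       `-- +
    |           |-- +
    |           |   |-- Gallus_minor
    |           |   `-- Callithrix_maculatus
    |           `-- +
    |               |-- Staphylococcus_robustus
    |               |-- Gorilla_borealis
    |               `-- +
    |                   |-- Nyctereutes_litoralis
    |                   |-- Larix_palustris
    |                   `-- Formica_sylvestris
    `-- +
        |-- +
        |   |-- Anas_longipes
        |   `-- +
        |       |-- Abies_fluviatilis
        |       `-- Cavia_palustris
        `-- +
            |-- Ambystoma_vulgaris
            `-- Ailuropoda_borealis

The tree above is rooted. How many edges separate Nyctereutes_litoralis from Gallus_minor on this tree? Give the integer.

The MRCA of Nyctereutes_litoralis and Gallus_minor is the node subtending ((Gallus_minor,Callithrix_maculatus),(Staphylococcus_robustus,Gorilla_borealis,(Nyctereutes_litoralis,Larix_palustris,Formica_sylvestris))).
From Nyctereutes_litoralis up to that node: 3 branches. From Gallus_minor up to the same node: 2 branches. Total: 3 + 2 = 5.

5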